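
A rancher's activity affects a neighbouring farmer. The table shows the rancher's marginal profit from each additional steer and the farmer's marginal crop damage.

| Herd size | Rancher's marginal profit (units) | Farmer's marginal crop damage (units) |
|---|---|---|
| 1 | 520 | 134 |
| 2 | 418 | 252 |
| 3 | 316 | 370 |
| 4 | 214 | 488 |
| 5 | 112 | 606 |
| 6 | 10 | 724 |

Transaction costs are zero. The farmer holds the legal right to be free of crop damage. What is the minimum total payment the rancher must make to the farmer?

Efficient level: marginal profit ≥ marginal crop damage through level 2, so k* = 2.
With the farmer holding the right, the rancher must at least compensate total damage at k*: 134 + 252 = 386.

386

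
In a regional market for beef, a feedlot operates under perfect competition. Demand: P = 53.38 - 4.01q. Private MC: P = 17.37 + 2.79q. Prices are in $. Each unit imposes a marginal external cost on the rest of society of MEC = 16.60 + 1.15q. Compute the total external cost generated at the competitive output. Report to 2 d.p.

Market equilibrium (private): 17.37 + 2.79q = 53.38 - 4.01q → q_m = 5.2956.
Total external cost = ∫₀^{q_m} (16.60 + 1.15q) dq = 16.60×5.2956 + ½×1.15×5.2956² = 104.0319.

$104.03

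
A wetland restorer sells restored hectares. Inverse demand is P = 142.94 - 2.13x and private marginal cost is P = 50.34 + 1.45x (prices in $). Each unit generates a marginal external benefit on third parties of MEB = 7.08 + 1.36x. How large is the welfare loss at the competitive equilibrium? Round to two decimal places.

Market equilibrium (private): 50.34 + 1.45x = 142.94 - 2.13x → x_m = 25.8659.
Social marginal cost = private MC − MEB = 43.26 + 0.09x.
Set SMC = demand: 43.26 + 0.09x = 142.94 - 2.13x → x* = 44.9009.
Height of the DWL triangle at x_m is demand(x_m) − SMC(x_m) = MEB(x_m) = 42.2577.
DWL = ½ × 19.0350 × 42.2577 = 402.1877.

DWL = $402.19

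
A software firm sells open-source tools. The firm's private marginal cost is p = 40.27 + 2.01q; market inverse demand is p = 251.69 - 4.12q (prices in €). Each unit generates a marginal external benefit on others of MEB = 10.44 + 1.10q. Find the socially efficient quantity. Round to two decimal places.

q* = 44.11

Social marginal cost = private MC − MEB = 29.83 + 0.91q.
Set SMC = demand: 29.83 + 0.91q = 251.69 - 4.12q → q* = 44.1074.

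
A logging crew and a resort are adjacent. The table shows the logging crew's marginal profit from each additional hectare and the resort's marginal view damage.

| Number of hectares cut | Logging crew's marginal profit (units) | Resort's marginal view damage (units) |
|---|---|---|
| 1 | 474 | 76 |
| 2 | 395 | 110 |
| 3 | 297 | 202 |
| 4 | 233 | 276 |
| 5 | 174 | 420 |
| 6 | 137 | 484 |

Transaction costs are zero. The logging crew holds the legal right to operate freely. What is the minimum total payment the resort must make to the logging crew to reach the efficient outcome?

Left alone the logging crew would choose level 6 (marginal profit stays positive).
Efficient level: k* = 3 (marginal profit ≥ marginal view damage through 3).
The resort must at least cover the logging crew's forgone profit from cutting 6→3: 233 + 174 + 137 = 544.

544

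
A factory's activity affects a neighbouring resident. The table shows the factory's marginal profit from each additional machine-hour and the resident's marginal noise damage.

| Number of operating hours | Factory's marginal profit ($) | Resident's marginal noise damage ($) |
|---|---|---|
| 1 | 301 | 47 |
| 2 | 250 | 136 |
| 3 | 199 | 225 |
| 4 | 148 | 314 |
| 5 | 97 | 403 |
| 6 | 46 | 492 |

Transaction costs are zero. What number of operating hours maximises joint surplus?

2

Bargaining reaches the level where marginal profit last exceeds marginal noise damage.
That holds through level 2 (250 ≥ 136) but not at 3 (199 < 225).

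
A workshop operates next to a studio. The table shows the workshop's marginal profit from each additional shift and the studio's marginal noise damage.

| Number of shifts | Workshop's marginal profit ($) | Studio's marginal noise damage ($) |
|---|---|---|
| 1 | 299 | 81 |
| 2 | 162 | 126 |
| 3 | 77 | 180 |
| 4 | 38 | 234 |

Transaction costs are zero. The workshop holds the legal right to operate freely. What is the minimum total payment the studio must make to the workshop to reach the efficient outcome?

$115

Left alone the workshop would choose level 4 (marginal profit stays positive).
Efficient level: k* = 2 (marginal profit ≥ marginal noise damage through 2).
The studio must at least cover the workshop's forgone profit from cutting 4→2: 77 + 38 = 115.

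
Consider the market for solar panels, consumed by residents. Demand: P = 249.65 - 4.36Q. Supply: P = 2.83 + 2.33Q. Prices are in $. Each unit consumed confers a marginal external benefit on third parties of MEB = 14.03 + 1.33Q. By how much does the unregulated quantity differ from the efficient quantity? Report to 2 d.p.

Market equilibrium (private): 2.83 + 2.33Q = 249.65 - 4.36Q → Q_m = 36.8939.
Social marginal benefit = demand + MEB = 263.68 - 3.03Q.
Set SMB = MC: 263.68 - 3.03Q = 2.83 + 2.33Q → Q* = 48.6660.
Gap = |36.8939 − 48.6660| = 11.7721.

11.77 units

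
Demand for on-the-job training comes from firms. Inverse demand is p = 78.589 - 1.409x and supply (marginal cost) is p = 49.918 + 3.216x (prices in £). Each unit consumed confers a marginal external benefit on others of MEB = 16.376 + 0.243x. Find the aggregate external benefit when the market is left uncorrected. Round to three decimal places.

£106.186

Market equilibrium (private): 49.918 + 3.216x = 78.589 - 1.409x → x_m = 6.1991.
Total external benefit = ∫₀^{x_m} (16.376 + 0.243x) dx = 16.376×6.1991 + ½×0.243×6.1991² = 106.1856.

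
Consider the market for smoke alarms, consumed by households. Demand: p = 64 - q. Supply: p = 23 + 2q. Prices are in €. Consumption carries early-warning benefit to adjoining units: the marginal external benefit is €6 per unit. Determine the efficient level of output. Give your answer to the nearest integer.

q* = 16

Social marginal benefit = demand + MEB = 70 - q.
Set SMB = MC: 70 - q = 23 + 2q → q* = 15.6667.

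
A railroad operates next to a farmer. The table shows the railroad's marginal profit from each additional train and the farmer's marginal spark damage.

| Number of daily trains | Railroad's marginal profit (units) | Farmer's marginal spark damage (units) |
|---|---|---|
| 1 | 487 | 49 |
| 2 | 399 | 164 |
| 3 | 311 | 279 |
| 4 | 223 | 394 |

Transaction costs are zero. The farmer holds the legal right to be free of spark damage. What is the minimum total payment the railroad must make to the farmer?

Efficient level: marginal profit ≥ marginal spark damage through level 3, so k* = 3.
With the farmer holding the right, the railroad must at least compensate total damage at k*: 49 + 164 + 279 = 492.

492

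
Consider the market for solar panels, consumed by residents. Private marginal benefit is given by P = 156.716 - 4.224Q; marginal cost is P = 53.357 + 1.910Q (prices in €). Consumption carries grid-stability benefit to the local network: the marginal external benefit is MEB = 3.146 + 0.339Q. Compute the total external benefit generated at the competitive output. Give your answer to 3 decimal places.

Market equilibrium (private): 53.357 + 1.910Q = 156.716 - 4.224Q → Q_m = 16.8502.
Total external benefit = ∫₀^{Q_m} (3.146 + 0.339Q) dQ = 3.146×16.8502 + ½×0.339×16.8502² = 101.1367.

€101.137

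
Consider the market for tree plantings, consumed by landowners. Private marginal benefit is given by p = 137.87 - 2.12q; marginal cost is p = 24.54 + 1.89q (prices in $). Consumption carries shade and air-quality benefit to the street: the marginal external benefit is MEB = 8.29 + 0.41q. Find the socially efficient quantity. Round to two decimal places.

q* = 33.78

Social marginal benefit = demand + MEB = 146.16 - 1.71q.
Set SMB = MC: 146.16 - 1.71q = 24.54 + 1.89q → q* = 33.7833.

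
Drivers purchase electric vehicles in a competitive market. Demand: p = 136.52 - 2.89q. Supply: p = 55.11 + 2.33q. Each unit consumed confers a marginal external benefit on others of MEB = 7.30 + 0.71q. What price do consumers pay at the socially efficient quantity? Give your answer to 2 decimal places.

P = 79.67

Social marginal benefit = demand + MEB = 143.82 - 2.18q.
Set SMB = MC: 143.82 - 2.18q = 55.11 + 2.33q → q* = 19.6696.
Consumer price on the demand curve at q*: 136.52 − 2.89×19.6696 = 79.6749.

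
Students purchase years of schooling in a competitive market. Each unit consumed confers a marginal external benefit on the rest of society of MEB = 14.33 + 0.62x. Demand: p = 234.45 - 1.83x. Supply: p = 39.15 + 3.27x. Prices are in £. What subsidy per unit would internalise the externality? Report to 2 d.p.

Social marginal benefit = demand + MEB = 248.78 - 1.21x.
Set SMB = MC: 248.78 - 1.21x = 39.15 + 3.27x → x* = 46.7924.
The Pigouvian subsidy equals MEB at x*: 14.33 + 0.62×46.7924 = 43.3413.

subsidy = £43.34 per unit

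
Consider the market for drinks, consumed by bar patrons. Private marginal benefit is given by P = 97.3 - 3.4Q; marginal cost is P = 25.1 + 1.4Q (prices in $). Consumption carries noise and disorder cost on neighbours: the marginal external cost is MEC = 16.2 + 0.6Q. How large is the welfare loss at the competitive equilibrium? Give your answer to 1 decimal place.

DWL = $58.9

Market equilibrium (private): 25.1 + 1.4Q = 97.3 - 3.4Q → Q_m = 15.0417.
Social marginal benefit = demand − MEC = 81.1 - 4.0Q.
Set SMB = MC: 81.1 - 4.0Q = 25.1 + 1.4Q → Q* = 10.3704.
Height of the DWL triangle at Q_m is MC(Q_m) − SMB(Q_m) = MEC(Q_m) = 25.2250.
DWL = ½ × 4.6713 × 25.2250 = 58.9168.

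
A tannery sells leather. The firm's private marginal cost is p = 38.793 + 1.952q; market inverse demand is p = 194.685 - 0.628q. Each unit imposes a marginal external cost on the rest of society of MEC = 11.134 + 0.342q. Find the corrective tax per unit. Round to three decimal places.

tax = 28.077 per unit

Social marginal cost = private MC + MEC = 49.927 + 2.294q.
Set SMC = demand: 49.927 + 2.294q = 194.685 - 0.628q → q* = 49.5407.
The Pigouvian tax equals MEC at q*: 11.134 + 0.342×49.5407 = 28.0769.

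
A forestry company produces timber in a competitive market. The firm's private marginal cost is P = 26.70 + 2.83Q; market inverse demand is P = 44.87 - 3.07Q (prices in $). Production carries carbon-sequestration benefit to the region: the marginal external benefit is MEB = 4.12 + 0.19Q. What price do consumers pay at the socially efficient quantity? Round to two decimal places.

Social marginal cost = private MC − MEB = 22.58 + 2.64Q.
Set SMC = demand: 22.58 + 2.64Q = 44.87 - 3.07Q → Q* = 3.9037.
Consumer price on the demand curve at Q*: 44.87 − 3.07×3.9037 = 32.8856.

P = $32.89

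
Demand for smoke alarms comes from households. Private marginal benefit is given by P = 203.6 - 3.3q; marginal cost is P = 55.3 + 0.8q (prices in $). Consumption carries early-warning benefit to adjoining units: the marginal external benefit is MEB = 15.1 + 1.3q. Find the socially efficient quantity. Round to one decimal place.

q* = 58.4

Social marginal benefit = demand + MEB = 218.7 - 2.0q.
Set SMB = MC: 218.7 - 2.0q = 55.3 + 0.8q → q* = 58.3571.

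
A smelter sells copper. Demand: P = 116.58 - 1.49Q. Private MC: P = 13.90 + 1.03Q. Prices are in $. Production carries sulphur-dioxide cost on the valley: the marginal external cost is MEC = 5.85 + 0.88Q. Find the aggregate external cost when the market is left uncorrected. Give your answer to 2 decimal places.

Market equilibrium (private): 13.90 + 1.03Q = 116.58 - 1.49Q → Q_m = 40.7460.
Total external cost = ∫₀^{Q_m} (5.85 + 0.88Q) dQ = 5.85×40.7460 + ½×0.88×40.7460² = 968.8682.

$968.87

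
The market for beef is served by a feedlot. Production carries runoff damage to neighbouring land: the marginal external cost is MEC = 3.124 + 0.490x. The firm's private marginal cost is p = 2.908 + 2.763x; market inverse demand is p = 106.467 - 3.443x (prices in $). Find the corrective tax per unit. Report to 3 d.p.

Social marginal cost = private MC + MEC = 6.032 + 3.253x.
Set SMC = demand: 6.032 + 3.253x = 106.467 - 3.443x → x* = 14.9993.
The Pigouvian tax equals MEC at x*: 3.124 + 0.490×14.9993 = 10.4737.

tax = $10.474 per unit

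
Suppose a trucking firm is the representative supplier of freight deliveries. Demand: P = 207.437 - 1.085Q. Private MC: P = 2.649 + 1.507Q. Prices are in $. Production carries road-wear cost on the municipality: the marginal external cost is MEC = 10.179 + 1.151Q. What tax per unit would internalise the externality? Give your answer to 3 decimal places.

Social marginal cost = private MC + MEC = 12.828 + 2.658Q.
Set SMC = demand: 12.828 + 2.658Q = 207.437 - 1.085Q → Q* = 51.9928.
The Pigouvian tax equals MEC at Q*: 10.179 + 1.151×51.9928 = 70.0227.

tax = $70.023 per unit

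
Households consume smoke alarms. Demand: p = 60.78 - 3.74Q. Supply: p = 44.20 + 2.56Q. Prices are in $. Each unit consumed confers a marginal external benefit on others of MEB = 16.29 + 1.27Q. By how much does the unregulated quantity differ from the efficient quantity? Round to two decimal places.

Market equilibrium (private): 44.20 + 2.56Q = 60.78 - 3.74Q → Q_m = 2.6317.
Social marginal benefit = demand + MEB = 77.07 - 2.47Q.
Set SMB = MC: 77.07 - 2.47Q = 44.20 + 2.56Q → Q* = 6.5348.
Gap = |2.6317 − 6.5348| = 3.9031.

3.90 units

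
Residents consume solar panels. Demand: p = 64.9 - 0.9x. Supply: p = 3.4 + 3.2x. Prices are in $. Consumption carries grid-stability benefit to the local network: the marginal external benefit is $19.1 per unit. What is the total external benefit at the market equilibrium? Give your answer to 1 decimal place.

$286.5

Market equilibrium (private): 3.4 + 3.2x = 64.9 - 0.9x → x_m = 15.0000.
Total external benefit = MEB × x_m = 19.1 × 15.0000 = 286.5000.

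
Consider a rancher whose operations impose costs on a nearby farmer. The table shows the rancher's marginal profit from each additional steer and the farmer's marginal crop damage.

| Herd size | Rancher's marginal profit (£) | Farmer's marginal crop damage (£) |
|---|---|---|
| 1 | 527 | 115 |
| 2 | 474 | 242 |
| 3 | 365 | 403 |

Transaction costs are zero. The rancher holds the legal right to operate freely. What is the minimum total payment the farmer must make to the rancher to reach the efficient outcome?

£365

Left alone the rancher would choose level 3 (marginal profit stays positive).
Efficient level: k* = 2 (marginal profit ≥ marginal crop damage through 2).
The farmer must at least cover the rancher's forgone profit from cutting 3→2: 365 = 365.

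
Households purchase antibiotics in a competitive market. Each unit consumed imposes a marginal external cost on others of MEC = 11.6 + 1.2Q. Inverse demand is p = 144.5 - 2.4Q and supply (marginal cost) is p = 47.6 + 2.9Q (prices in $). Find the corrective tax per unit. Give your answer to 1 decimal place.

tax = $27.3 per unit

Social marginal benefit = demand − MEC = 132.9 - 3.6Q.
Set SMB = MC: 132.9 - 3.6Q = 47.6 + 2.9Q → Q* = 13.1231.
The Pigouvian tax equals MEC at Q*: 11.6 + 1.2×13.1231 = 27.3477.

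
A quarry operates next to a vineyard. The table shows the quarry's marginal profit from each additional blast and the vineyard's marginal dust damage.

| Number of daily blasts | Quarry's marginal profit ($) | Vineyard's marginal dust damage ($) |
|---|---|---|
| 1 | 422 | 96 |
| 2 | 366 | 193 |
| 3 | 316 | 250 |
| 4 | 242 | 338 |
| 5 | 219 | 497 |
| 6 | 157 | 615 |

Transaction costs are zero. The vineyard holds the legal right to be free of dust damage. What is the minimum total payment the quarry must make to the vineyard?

$539

Efficient level: marginal profit ≥ marginal dust damage through level 3, so k* = 3.
With the vineyard holding the right, the quarry must at least compensate total damage at k*: 96 + 193 + 250 = 539.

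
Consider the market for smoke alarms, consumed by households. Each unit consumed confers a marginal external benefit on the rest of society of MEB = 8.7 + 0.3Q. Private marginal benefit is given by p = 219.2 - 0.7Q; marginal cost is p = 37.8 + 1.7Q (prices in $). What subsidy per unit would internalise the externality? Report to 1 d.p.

Social marginal benefit = demand + MEB = 227.9 - 0.4Q.
Set SMB = MC: 227.9 - 0.4Q = 37.8 + 1.7Q → Q* = 90.5238.
The Pigouvian subsidy equals MEB at Q*: 8.7 + 0.3×90.5238 = 35.8571.

subsidy = $35.9 per unit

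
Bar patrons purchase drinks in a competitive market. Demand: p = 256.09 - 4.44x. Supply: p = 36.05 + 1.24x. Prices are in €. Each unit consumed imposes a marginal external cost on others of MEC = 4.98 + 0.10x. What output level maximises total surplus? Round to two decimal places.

Social marginal benefit = demand − MEC = 251.11 - 4.54x.
Set SMB = MC: 251.11 - 4.54x = 36.05 + 1.24x → x* = 37.2076.

x* = 37.21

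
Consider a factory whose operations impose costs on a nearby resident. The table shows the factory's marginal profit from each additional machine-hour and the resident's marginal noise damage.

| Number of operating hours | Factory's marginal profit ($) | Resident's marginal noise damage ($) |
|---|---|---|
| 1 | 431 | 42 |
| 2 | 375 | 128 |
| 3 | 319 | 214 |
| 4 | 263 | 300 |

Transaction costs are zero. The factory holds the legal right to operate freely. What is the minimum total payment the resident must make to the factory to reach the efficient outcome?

$263

Left alone the factory would choose level 4 (marginal profit stays positive).
Efficient level: k* = 3 (marginal profit ≥ marginal noise damage through 3).
The resident must at least cover the factory's forgone profit from cutting 4→3: 263 = 263.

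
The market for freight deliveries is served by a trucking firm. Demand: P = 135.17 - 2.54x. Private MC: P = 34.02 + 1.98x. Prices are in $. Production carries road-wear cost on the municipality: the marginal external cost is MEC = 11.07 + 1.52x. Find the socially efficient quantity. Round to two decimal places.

Social marginal cost = private MC + MEC = 45.09 + 3.50x.
Set SMC = demand: 45.09 + 3.50x = 135.17 - 2.54x → x* = 14.9139.

x* = 14.91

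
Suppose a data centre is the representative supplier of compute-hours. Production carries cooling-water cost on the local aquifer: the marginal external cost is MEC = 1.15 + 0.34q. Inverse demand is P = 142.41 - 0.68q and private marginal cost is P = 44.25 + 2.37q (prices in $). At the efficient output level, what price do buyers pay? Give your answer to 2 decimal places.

Social marginal cost = private MC + MEC = 45.40 + 2.71q.
Set SMC = demand: 45.40 + 2.71q = 142.41 - 0.68q → q* = 28.6165.
Consumer price on the demand curve at q*: 142.41 − 0.68×28.6165 = 122.9508.

P = $122.95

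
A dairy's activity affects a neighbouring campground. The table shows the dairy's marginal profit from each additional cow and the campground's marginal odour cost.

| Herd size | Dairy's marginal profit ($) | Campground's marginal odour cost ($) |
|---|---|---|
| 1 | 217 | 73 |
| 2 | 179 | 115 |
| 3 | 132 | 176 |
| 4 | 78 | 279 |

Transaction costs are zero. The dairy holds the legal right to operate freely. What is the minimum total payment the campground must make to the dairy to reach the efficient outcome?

Left alone the dairy would choose level 4 (marginal profit stays positive).
Efficient level: k* = 2 (marginal profit ≥ marginal odour cost through 2).
The campground must at least cover the dairy's forgone profit from cutting 4→2: 132 + 78 = 210.

$210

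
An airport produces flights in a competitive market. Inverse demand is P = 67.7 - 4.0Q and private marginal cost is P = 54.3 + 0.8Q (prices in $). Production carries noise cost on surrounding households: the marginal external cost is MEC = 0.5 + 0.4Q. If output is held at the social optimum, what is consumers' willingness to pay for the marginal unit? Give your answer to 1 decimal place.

P = $57.8

Social marginal cost = private MC + MEC = 54.8 + 1.2Q.
Set SMC = demand: 54.8 + 1.2Q = 67.7 - 4.0Q → Q* = 2.4808.
Consumer price on the demand curve at Q*: 67.7 − 4.0×2.4808 = 57.7768.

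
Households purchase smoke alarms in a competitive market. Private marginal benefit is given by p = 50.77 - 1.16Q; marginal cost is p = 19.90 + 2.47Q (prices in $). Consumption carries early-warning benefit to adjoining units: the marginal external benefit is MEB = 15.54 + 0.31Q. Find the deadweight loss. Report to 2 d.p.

DWL = $49.76

Market equilibrium (private): 19.90 + 2.47Q = 50.77 - 1.16Q → Q_m = 8.5041.
Social marginal benefit = demand + MEB = 66.31 - 0.85Q.
Set SMB = MC: 66.31 - 0.85Q = 19.90 + 2.47Q → Q* = 13.9789.
The loss is the area between SMB and MC from Q* to Q_m; with linear curves that's a triangle of height MEB(Q_m).
DWL = ½ × 5.4748 × 18.1763 = 49.7558.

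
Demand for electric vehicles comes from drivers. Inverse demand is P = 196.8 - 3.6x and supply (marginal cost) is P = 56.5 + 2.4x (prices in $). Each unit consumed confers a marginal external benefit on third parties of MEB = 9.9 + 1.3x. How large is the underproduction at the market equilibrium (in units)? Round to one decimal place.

Market equilibrium (private): 56.5 + 2.4x = 196.8 - 3.6x → x_m = 23.3833.
Social marginal benefit = demand + MEB = 206.7 - 2.3x.
Set SMB = MC: 206.7 - 2.3x = 56.5 + 2.4x → x* = 31.9574.
Gap = |23.3833 − 31.9574| = 8.5741.

8.6 units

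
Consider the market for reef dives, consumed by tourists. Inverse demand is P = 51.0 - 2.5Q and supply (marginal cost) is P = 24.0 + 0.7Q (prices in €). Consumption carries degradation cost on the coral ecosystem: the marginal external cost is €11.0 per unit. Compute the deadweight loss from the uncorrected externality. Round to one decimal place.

DWL = €18.9

Market equilibrium (private): 24.0 + 0.7Q = 51.0 - 2.5Q → Q_m = 8.4375.
Social marginal benefit = demand − MEC = 40.0 - 2.5Q.
Set SMB = MC: 40.0 - 2.5Q = 24.0 + 0.7Q → Q* = 5.0000.
Height of the DWL triangle at Q_m is MC(Q_m) − SMB(Q_m) = MEC(Q_m) = 11.0000.
DWL = ½ × 3.4375 × 11.0000 = 18.9063.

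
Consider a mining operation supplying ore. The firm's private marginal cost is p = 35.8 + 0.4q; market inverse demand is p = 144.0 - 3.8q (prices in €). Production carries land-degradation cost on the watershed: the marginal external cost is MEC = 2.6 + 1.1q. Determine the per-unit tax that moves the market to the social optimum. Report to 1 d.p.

Social marginal cost = private MC + MEC = 38.4 + 1.5q.
Set SMC = demand: 38.4 + 1.5q = 144.0 - 3.8q → q* = 19.9245.
The Pigouvian tax equals MEC at q*: 2.6 + 1.1×19.9245 = 24.5170.

tax = €24.5 per unit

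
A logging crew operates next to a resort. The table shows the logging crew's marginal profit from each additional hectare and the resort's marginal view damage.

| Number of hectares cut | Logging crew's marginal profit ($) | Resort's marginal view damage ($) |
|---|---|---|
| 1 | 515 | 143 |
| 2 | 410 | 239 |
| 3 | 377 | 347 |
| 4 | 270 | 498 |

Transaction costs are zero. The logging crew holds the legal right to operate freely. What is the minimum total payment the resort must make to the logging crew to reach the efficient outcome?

Left alone the logging crew would choose level 4 (marginal profit stays positive).
Efficient level: k* = 3 (marginal profit ≥ marginal view damage through 3).
The resort must at least cover the logging crew's forgone profit from cutting 4→3: 270 = 270.

$270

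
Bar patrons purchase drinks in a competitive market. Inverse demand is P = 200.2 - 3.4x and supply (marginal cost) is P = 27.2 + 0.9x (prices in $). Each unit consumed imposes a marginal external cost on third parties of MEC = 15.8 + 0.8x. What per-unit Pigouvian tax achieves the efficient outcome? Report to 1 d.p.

Social marginal benefit = demand − MEC = 184.4 - 4.2x.
Set SMB = MC: 184.4 - 4.2x = 27.2 + 0.9x → x* = 30.8235.
The Pigouvian tax equals MEC at x*: 15.8 + 0.8×30.8235 = 40.4588.

tax = $40.5 per unit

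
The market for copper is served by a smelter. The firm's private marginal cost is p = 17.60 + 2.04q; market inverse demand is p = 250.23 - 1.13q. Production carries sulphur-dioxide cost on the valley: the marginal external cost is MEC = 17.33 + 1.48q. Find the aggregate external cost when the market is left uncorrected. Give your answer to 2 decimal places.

Market equilibrium (private): 17.60 + 2.04q = 250.23 - 1.13q → q_m = 73.3849.
Total external cost = ∫₀^{q_m} (17.33 + 1.48q) dq = 17.33×73.3849 + ½×1.48×73.3849² = 5256.9145.

5256.91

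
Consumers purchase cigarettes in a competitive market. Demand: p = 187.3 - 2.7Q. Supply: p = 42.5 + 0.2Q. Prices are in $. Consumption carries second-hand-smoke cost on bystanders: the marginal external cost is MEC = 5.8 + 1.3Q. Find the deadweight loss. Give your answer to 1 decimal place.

Market equilibrium (private): 42.5 + 0.2Q = 187.3 - 2.7Q → Q_m = 49.9310.
Social marginal benefit = demand − MEC = 181.5 - 4.0Q.
Set SMB = MC: 181.5 - 4.0Q = 42.5 + 0.2Q → Q* = 33.0952.
The welfare-loss triangle has base |Q_m − Q*| and height MEC(Q_m) (the vertical gap between SMB and MC is zero at Q* and MEC at Q_m).
DWL = ½ × 16.8358 × 70.7103 = 595.2322.

DWL = $595.2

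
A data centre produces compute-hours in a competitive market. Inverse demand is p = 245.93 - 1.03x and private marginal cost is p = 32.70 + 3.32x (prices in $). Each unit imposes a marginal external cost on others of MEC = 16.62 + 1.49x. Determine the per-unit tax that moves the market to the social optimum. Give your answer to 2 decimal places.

Social marginal cost = private MC + MEC = 49.32 + 4.81x.
Set SMC = demand: 49.32 + 4.81x = 245.93 - 1.03x → x* = 33.6661.
The Pigouvian tax equals MEC at x*: 16.62 + 1.49×33.6661 = 66.7825.

tax = $66.78 per unit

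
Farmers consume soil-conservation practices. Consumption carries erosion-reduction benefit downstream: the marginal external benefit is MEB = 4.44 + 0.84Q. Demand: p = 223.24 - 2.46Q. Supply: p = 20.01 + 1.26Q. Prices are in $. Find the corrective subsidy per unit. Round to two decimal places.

Social marginal benefit = demand + MEB = 227.68 - 1.62Q.
Set SMB = MC: 227.68 - 1.62Q = 20.01 + 1.26Q → Q* = 72.1076.
The Pigouvian subsidy equals MEB at Q*: 4.44 + 0.84×72.1076 = 65.0104.

subsidy = $65.01 per unit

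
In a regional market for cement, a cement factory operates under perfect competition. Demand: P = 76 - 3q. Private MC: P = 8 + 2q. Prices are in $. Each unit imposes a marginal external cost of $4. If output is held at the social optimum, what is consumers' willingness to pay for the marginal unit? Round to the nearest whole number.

Social marginal cost = private MC + MEC = 12 + 2q.
Set SMC = demand: 12 + 2q = 76 - 3q → q* = 12.8000.
Consumer price on the demand curve at q*: 76 − 3×12.8000 = 37.6000.

P = $38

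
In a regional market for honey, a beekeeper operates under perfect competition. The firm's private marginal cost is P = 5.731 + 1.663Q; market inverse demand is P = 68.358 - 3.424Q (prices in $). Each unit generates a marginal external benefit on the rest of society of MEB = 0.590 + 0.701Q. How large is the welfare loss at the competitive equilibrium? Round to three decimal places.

DWL = $9.691

Market equilibrium (private): 5.731 + 1.663Q = 68.358 - 3.424Q → Q_m = 12.3112.
Social marginal cost = private MC − MEB = 5.141 + 0.962Q.
Set SMC = demand: 5.141 + 0.962Q = 68.358 - 3.424Q → Q* = 14.4134.
The loss is the area between SMC and demand from Q* to Q_m; with linear curves that's a triangle of height MEB(Q_m).
DWL = ½ × 2.1022 × 9.2201 = 9.6912.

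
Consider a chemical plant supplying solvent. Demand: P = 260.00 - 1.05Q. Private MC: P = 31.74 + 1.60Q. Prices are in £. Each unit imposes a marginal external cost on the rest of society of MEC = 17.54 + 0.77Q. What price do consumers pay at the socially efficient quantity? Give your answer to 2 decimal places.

Social marginal cost = private MC + MEC = 49.28 + 2.37Q.
Set SMC = demand: 49.28 + 2.37Q = 260.00 - 1.05Q → Q* = 61.6140.
Consumer price on the demand curve at Q*: 260.00 − 1.05×61.6140 = 195.3053.

P = £195.31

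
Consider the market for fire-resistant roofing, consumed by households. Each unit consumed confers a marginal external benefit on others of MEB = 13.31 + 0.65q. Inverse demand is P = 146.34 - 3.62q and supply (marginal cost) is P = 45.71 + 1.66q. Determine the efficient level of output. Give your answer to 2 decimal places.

Social marginal benefit = demand + MEB = 159.65 - 2.97q.
Set SMB = MC: 159.65 - 2.97q = 45.71 + 1.66q → q* = 24.6091.

q* = 24.61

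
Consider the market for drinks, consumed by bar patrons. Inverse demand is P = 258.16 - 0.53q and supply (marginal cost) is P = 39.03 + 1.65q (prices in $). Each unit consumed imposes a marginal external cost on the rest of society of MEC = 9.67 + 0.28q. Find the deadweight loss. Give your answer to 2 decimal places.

Market equilibrium (private): 39.03 + 1.65q = 258.16 - 0.53q → q_m = 100.5183.
Social marginal benefit = demand − MEC = 248.49 - 0.81q.
Set SMB = MC: 248.49 - 0.81q = 39.03 + 1.65q → q* = 85.1463.
Height of the DWL triangle at q_m is MC(q_m) − SMB(q_m) = MEC(q_m) = 37.8151.
DWL = ½ × 15.3720 × 37.8151 = 290.6469.

DWL = $290.65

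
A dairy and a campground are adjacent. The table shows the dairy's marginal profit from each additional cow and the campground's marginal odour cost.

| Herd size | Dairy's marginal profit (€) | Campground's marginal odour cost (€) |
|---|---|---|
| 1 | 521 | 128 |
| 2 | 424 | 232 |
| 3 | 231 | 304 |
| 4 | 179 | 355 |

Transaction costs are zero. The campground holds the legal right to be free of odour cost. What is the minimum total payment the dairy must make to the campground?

€360

Efficient level: marginal profit ≥ marginal odour cost through level 2, so k* = 2.
With the campground holding the right, the dairy must at least compensate total damage at k*: 128 + 232 = 360.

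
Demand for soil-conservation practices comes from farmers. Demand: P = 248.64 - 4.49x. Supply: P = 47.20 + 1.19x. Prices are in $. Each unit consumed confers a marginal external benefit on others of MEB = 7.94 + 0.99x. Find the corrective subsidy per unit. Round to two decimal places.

subsidy = $52.14 per unit

Social marginal benefit = demand + MEB = 256.58 - 3.50x.
Set SMB = MC: 256.58 - 3.50x = 47.20 + 1.19x → x* = 44.6439.
The Pigouvian subsidy equals MEB at x*: 7.94 + 0.99×44.6439 = 52.1375.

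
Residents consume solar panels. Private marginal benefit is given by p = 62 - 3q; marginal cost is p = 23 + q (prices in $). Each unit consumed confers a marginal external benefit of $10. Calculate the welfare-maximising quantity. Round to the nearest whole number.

q* = 12

Social marginal benefit = demand + MEB = 72 - 3q.
Set SMB = MC: 72 - 3q = 23 + q → q* = 12.2500.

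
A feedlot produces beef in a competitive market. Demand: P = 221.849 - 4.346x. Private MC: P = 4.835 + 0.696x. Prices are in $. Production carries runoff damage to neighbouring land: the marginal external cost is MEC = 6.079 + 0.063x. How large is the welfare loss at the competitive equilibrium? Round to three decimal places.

DWL = $7.569

Market equilibrium (private): 4.835 + 0.696x = 221.849 - 4.346x → x_m = 43.0413.
Social marginal cost = private MC + MEC = 10.914 + 0.759x.
Set SMC = demand: 10.914 + 0.759x = 221.849 - 4.346x → x* = 41.3193.
Height of the DWL triangle at x_m is SMC(x_m) − demand(x_m) = MEC(x_m) = 8.7906.
DWL = ½ × 1.7220 × 8.7906 = 7.5687.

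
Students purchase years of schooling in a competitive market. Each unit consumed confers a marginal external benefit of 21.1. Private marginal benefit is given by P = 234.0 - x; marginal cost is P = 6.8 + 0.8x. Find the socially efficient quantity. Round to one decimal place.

x* = 137.9

Social marginal benefit = demand + MEB = 255.1 - x.
Set SMB = MC: 255.1 - x = 6.8 + 0.8x → x* = 137.9444.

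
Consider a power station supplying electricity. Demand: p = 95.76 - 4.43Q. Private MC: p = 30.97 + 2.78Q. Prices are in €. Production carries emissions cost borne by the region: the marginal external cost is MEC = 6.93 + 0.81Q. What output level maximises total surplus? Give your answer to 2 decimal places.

Social marginal cost = private MC + MEC = 37.90 + 3.59Q.
Set SMC = demand: 37.90 + 3.59Q = 95.76 - 4.43Q → Q* = 7.2145.

Q* = 7.21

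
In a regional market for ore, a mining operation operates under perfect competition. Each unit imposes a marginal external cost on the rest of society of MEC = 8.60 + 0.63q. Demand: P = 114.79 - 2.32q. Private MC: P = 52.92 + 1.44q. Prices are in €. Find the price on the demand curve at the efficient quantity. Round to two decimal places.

P = €86.64

Social marginal cost = private MC + MEC = 61.52 + 2.07q.
Set SMC = demand: 61.52 + 2.07q = 114.79 - 2.32q → q* = 12.1344.
Consumer price on the demand curve at q*: 114.79 − 2.32×12.1344 = 86.6382.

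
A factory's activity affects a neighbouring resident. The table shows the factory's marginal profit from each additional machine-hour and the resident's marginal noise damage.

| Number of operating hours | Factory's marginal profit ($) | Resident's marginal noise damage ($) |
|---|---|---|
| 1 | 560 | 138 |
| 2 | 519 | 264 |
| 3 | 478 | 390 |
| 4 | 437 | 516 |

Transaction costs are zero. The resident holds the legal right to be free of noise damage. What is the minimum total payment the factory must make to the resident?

Efficient level: marginal profit ≥ marginal noise damage through level 3, so k* = 3.
With the resident holding the right, the factory must at least compensate total damage at k*: 138 + 264 + 390 = 792.

$792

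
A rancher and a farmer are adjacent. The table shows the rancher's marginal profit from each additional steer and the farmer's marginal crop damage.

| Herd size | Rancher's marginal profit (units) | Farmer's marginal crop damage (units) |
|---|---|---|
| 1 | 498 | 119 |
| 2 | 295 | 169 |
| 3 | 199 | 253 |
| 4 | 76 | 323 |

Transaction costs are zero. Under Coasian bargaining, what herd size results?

Bargaining reaches the level where marginal profit last exceeds marginal crop damage.
That holds through level 2 (295 ≥ 169) but not at 3 (199 < 253).

2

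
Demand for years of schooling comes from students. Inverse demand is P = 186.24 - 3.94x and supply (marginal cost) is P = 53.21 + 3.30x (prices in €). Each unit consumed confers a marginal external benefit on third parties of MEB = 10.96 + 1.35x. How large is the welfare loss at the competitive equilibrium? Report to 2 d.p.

DWL = €108.59

Market equilibrium (private): 53.21 + 3.30x = 186.24 - 3.94x → x_m = 18.3743.
Social marginal benefit = demand + MEB = 197.20 - 2.59x.
Set SMB = MC: 197.20 - 2.59x = 53.21 + 3.30x → x* = 24.4465.
Height of the DWL triangle at x_m is SMB(x_m) − MC(x_m) = MEB(x_m) = 35.7653.
DWL = ½ × 6.0722 × 35.7653 = 108.5870.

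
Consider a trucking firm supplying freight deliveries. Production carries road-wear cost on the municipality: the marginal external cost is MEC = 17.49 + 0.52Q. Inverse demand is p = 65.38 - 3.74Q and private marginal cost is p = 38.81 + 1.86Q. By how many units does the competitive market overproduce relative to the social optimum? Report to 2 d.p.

3.26 units

Market equilibrium (private): 38.81 + 1.86Q = 65.38 - 3.74Q → Q_m = 4.7446.
Social marginal cost = private MC + MEC = 56.30 + 2.38Q.
Set SMC = demand: 56.30 + 2.38Q = 65.38 - 3.74Q → Q* = 1.4837.
Gap = |4.7446 − 1.4837| = 3.2609.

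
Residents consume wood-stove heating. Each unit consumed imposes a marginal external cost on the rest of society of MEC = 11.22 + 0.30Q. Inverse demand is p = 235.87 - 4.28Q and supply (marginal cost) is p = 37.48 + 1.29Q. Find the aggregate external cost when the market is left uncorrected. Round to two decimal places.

589.92

Market equilibrium (private): 37.48 + 1.29Q = 235.87 - 4.28Q → Q_m = 35.6176.
Total external cost = ∫₀^{Q_m} (11.22 + 0.30Q) dQ = 11.22×35.6176 + ½×0.30×35.6176² = 589.9215.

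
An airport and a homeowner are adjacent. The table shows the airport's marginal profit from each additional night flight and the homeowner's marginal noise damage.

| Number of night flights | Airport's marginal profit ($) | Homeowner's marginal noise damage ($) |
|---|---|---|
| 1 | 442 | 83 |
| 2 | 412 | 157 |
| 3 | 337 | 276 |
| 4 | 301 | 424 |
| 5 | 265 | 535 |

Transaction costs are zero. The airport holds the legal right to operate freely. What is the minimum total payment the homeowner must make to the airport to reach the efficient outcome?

Left alone the airport would choose level 5 (marginal profit stays positive).
Efficient level: k* = 3 (marginal profit ≥ marginal noise damage through 3).
The homeowner must at least cover the airport's forgone profit from cutting 5→3: 301 + 265 = 566.

$566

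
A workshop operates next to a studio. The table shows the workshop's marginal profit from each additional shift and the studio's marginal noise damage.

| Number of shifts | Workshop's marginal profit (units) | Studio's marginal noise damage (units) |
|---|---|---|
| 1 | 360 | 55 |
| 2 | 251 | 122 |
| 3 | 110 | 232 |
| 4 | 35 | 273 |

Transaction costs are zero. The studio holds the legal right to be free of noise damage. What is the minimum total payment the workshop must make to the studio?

177

Efficient level: marginal profit ≥ marginal noise damage through level 2, so k* = 2.
With the studio holding the right, the workshop must at least compensate total damage at k*: 55 + 122 = 177.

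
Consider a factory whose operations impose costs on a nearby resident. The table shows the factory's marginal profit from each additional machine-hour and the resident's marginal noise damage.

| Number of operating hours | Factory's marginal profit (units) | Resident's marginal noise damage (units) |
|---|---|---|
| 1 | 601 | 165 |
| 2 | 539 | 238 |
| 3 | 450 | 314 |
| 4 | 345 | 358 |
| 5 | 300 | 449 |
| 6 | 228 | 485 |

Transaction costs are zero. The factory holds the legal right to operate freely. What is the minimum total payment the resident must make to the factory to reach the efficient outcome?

Left alone the factory would choose level 6 (marginal profit stays positive).
Efficient level: k* = 3 (marginal profit ≥ marginal noise damage through 3).
The resident must at least cover the factory's forgone profit from cutting 6→3: 345 + 300 + 228 = 873.

873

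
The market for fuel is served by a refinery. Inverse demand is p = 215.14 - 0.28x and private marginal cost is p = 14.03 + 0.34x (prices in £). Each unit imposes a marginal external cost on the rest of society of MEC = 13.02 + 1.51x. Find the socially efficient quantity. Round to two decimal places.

x* = 88.31

Social marginal cost = private MC + MEC = 27.05 + 1.85x.
Set SMC = demand: 27.05 + 1.85x = 215.14 - 0.28x → x* = 88.3052.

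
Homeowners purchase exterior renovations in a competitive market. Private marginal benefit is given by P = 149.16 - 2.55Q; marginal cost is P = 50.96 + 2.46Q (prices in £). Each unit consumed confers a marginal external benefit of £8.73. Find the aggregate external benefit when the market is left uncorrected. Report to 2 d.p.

£171.11

Market equilibrium (private): 50.96 + 2.46Q = 149.16 - 2.55Q → Q_m = 19.6008.
Total external benefit = MEB × Q_m = 8.73 × 19.6008 = 171.1150.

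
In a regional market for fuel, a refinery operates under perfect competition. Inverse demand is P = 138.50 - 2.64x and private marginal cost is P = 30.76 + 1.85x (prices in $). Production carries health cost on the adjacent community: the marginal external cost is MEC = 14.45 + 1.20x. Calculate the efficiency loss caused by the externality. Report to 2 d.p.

Market equilibrium (private): 30.76 + 1.85x = 138.50 - 2.64x → x_m = 23.9955.
Social marginal cost = private MC + MEC = 45.21 + 3.05x.
Set SMC = demand: 45.21 + 3.05x = 138.50 - 2.64x → x* = 16.3954.
The welfare-loss triangle has base |x_m − x*| and height MEC(x_m) (the vertical gap between SMC and demand is zero at x* and MEC at x_m).
DWL = ½ × 7.6001 × 43.2447 = 164.3320.

DWL = $164.33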